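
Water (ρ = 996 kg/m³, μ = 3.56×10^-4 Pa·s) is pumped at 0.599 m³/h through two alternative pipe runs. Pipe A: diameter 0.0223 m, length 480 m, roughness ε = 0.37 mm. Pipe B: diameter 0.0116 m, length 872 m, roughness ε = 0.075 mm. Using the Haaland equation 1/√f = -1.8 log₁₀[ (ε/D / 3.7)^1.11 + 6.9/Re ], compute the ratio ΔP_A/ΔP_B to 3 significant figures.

Pipe A: V = Q/A = 0.0001664/0.0003906 = 0.426 m/s; Re = 2.658e+04; ε/D = 0.0166; Haaland → f = 0.04697; ΔP_A = f(L/D)(ρV²/2) = 9.139e+04 Pa.
Pipe B: V = Q/A = 0.0001664/0.0001057 = 1.574 m/s; Re = 5.11e+04; ε/D = 0.00647; Haaland → f = 0.03433; ΔP_B = f(L/D)(ρV²/2) = 3.186e+06 Pa.
ΔP_A/ΔP_B = 9.139e+04/3.186e+06 = 0.0287.

ΔP_A/ΔP_B ≈ 0.0287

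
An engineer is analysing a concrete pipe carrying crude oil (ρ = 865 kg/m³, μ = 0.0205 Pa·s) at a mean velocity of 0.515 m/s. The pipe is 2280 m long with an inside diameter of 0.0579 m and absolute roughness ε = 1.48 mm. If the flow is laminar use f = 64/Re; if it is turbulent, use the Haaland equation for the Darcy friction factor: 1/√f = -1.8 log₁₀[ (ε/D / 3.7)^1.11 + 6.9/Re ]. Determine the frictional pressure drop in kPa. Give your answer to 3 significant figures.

Reynolds number Re = ρVD/μ = 865 · 0.515 · 0.0579 / 0.0205 = 1258.
Re < 2300 → laminar flow, so f = 64/Re = 64/1258 = 0.05087 (the turbulent correlation is not needed).
Darcy-Weisbach: ΔP = f(L/D)(ρV²/2) = 0.05087·(2280/0.0579)·(865·0.515²/2) = 0.05087·3.938e+04·114.7 = 2.298e+05 Pa.
ΔP = 2.298e+05 Pa = 230 kPa.

ΔP ≈ 230 kPa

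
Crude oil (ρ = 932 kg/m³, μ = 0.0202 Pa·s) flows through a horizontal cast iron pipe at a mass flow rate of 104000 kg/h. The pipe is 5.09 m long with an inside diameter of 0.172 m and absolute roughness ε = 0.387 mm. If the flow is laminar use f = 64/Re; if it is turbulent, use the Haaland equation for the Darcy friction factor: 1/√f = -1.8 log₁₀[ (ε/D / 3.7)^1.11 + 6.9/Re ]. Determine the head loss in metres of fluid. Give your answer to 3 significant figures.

ṁ = 104000 kg/h = 104000/3600 = 28.89 kg/s.
A = πD²/4 = π(0.172)²/4 = 0.02324 m²; mean velocity V = ṁ/(ρA) = 28.89/(932 · 0.02324) = 1.334 m/s.
Reynolds number Re = ρVD/μ = 932 · 1.334 · 0.172 / 0.0202 = 1.059e+04.
Re > 4000 → turbulent. Relative roughness ε/D = 0.000387/0.172 = 0.00225. Haaland: 1/√f = -1.8 log₁₀[(0.00225/3.7)^1.11 + 6.9/1.059e+04] = -1.8 log₁₀[0.000269 + 0.000652] = 5.464, so f = 0.03349.
Darcy-Weisbach: ΔP = f(L/D)(ρV²/2) = 0.03349·(5.09/0.172)·(932·1.334²/2) = 0.03349·29.59·829.3 = 821.9 Pa.
Head loss h_f = ΔP/(ρg) = 821.9/(932·9.81) = 0.0899 m.

h_f ≈ 0.0899 m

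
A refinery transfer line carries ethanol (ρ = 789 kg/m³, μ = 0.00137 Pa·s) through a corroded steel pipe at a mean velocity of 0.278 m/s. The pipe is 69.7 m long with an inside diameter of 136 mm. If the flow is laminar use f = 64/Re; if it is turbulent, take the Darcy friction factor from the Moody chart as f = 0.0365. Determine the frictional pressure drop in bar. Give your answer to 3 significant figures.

Reynolds number Re = ρVD/μ = 789 · 0.278 · 0.136 / 0.00137 = 2.177e+04.
Re > 4000 → turbulent; use the Moody-chart value f = 0.0365.
Darcy-Weisbach: ΔP = f(L/D)(ρV²/2) = 0.0365·(69.7/0.136)·(789·0.278²/2) = 0.0365·512.5·30.49 = 570.3 Pa.
ΔP = 570.3 Pa = 0.00570 bar.

ΔP ≈ 0.00570 bar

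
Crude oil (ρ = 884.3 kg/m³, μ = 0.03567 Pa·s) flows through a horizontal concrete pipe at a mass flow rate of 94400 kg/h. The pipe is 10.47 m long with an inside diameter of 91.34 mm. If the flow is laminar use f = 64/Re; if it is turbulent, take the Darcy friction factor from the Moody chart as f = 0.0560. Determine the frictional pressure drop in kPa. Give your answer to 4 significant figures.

ṁ = 94400 kg/h = 94400/3600 = 26.22 kg/s.
A = πD²/4 = π(0.09134)²/4 = 0.006553 m²; mean velocity V = ṁ/(ρA) = 26.22/(884.3 · 0.006553) = 4.525 m/s.
Reynolds number Re = ρVD/μ = 884.3 · 4.525 · 0.09134 / 0.0357 = 1.025e+04.
Re > 4000 → turbulent; use the Moody-chart value f = 0.0560.
Darcy-Weisbach: ΔP = f(L/D)(ρV²/2) = 0.056·(10.47/0.09134)·(884.3·4.525²/2) = 0.056·114.6·9055 = 5.812e+04 Pa.
ΔP = 5.812e+04 Pa = 58.12 kPa.

ΔP ≈ 58.12 kPa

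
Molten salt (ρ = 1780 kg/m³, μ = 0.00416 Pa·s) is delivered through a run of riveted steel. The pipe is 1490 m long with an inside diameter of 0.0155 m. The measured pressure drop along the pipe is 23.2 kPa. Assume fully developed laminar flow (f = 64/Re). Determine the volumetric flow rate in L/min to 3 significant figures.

Q ≈ 0.318 L/min

For laminar flow, f = 64/Re with Re = ρVD/μ, so Darcy-Weisbach reduces to ΔP = 32μLV/D². Solving for V: V = ΔP·D²/(32μL) = 2.32e+04·(0.0155)²/(32·0.00416·1490) = 0.0281 m/s.
Check: Re = ρVD/μ = 1780·0.0281·0.0155/0.00416 = 186.4 < 2300, so the laminar assumption holds.
Q = V·A = 0.0281·(π/4·0.0155²) = 5.302e-06 m³/s = 0.318 L/min.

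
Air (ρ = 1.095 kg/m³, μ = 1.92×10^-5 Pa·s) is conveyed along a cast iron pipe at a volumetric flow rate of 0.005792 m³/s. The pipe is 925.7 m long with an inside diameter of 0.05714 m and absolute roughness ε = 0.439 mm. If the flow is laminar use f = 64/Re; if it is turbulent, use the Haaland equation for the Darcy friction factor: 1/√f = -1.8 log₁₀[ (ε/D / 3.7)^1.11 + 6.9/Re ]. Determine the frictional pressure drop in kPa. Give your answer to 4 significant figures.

ΔP ≈ 1.914 kPa

Cross-sectional area A = πD²/4 = π(0.05714)²/4 = 0.002564 m²; mean velocity V = Q/A = 0.005792/0.002564 = 2.259 m/s.
Reynolds number Re = ρVD/μ = 1.095 · 2.259 · 0.05714 / 1.92e-05 = 7361.
Re > 4000 → turbulent. Relative roughness ε/D = 0.000439/0.05714 = 0.00768. Haaland: 1/√f = -1.8 log₁₀[(0.00768/3.7)^1.11 + 6.9/7361] = -1.8 log₁₀[0.00105 + 0.000937] = 4.862, so f = 0.0423.
Darcy-Weisbach: ΔP = f(L/D)(ρV²/2) = 0.0423·(925.7/0.05714)·(1.095·2.259²/2) = 0.0423·1.62e+04·2.793 = 1914 Pa.
ΔP = 1914 Pa = 1.914 kPa.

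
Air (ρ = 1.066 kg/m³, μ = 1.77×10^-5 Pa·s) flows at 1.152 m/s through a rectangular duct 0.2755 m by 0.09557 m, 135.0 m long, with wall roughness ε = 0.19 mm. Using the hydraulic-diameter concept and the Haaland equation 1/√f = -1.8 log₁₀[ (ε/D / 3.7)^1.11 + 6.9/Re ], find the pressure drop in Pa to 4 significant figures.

ΔP ≈ 22.04 Pa

Hydraulic diameter D_h = 4A/P = 4·(0.2755·0.09557)/(2·(0.2755+0.09557)) = 0.1053/0.7421 = 0.1419 m.
Re = ρVD_h/μ = 1.066·1.152·0.1419/1.77e-05 = 9846.
ε/D_h = 0.00019/0.1419 = 0.00134; Haaland gives 1/√f = -1.8 log₁₀[0.000151+0.000701] = 5.525, so f = 0.03276.
ΔP = f(L/D_h)(ρV²/2) = 0.03276·135/0.1419·0.7073 = 22.04 Pa.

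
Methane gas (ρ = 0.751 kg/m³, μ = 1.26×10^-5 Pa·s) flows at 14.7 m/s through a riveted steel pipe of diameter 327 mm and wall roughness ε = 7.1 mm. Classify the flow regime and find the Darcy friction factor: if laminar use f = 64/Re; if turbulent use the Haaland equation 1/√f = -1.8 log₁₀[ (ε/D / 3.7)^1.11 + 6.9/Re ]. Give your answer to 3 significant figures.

Re = ρVD/μ = 0.751·14.7·0.327/1.26e-05 = 2.865e+05.
Re > 4000 → turbulent. ε/D = 0.0071/0.327 = 0.0217; Haaland: 1/√f = -1.8 log₁₀[0.00333 + 2.41e-05] = 4.453, so f = 0.05043.

f ≈ 0.0504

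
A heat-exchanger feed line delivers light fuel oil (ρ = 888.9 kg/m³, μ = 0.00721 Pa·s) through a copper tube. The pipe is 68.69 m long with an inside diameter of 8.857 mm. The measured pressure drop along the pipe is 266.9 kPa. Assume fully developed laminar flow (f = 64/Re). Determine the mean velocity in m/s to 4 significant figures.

V ≈ 1.321 m/s

For laminar flow, f = 64/Re with Re = ρVD/μ, so Darcy-Weisbach reduces to ΔP = 32μLV/D². Solving for V: V = ΔP·D²/(32μL) = 2.669e+05·(0.008857)²/(32·0.00721·68.69) = 1.321 m/s.
Check: Re = ρVD/μ = 888.9·1.321·0.008857/0.00721 = 1443 < 2300, so the laminar assumption holds.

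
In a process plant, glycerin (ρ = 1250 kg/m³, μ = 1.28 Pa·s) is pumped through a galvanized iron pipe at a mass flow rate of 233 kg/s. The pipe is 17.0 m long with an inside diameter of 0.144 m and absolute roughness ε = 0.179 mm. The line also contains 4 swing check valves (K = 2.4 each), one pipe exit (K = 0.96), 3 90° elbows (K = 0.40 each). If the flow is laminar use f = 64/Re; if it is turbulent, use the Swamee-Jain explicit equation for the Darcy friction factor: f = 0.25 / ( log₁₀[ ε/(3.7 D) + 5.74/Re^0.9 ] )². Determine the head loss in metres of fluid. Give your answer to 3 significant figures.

A = πD²/4 = π(0.144)²/4 = 0.01629 m²; mean velocity V = ṁ/(ρA) = 233/(1250 · 0.01629) = 11.45 m/s.
Reynolds number Re = ρVD/μ = 1250 · 11.45 · 0.144 / 1.28 = 1610.
Re < 2300 → laminar flow, so f = 64/Re = 64/1610 = 0.03976 (the turbulent correlation is not needed).
Total minor-loss coefficient ΣK = 4·2.4 + 1·0.96 + 3·0.4 = 11.8.
ΔP = [f·L/D + ΣK]·(ρV²/2) = [0.03976·17/0.144 + 11.8]·(1250·11.45²/2) = [4.694 + 11.8]·8.187e+04 = 1.347e+06 Pa.
Head loss h_f = ΔP/(ρg) = 1.347e+06/(1250·9.81) = 110 m.

h_f ≈ 110 m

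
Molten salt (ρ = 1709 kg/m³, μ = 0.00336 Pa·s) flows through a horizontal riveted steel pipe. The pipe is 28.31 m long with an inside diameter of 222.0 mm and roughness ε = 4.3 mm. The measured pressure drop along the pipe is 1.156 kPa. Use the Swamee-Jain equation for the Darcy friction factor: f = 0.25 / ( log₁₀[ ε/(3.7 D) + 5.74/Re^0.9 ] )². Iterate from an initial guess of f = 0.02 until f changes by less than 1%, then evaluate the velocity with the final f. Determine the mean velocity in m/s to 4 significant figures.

Rearranging Darcy-Weisbach: V = √(2·ΔP·D/(f·L·ρ)). With ε/D = 0.0043/0.222 = 0.0194, iterate starting from f = 0.02:
  f = 0.02 → V = √(2·1156·0.222/(0.02·28.31·1709)) = 0.7283 m/s; Re = ρVD/μ = 8.224e+04; f → 0.0488
  f = 0.0488 → V = 0.4663 m/s; Re = 5.265e+04; f → 0.04916
Converged (Δf/f < 1%). With the final f = 0.04916: V = √(2·1156·0.222/(0.04916·28.31·1709)) = 0.4645 m/s.

V ≈ 0.4645 m/s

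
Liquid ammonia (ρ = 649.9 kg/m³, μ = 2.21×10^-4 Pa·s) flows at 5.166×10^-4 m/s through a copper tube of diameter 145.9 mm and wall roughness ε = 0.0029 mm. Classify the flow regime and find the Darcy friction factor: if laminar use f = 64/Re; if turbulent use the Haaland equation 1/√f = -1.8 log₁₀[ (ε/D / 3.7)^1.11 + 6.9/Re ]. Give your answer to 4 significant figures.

Re = ρVD/μ = 649.9·0.0005166·0.1459/0.000221 = 221.6.
Re < 2300 → laminar, so f = 64/Re = 0.2887 (roughness is irrelevant in laminar flow).

f ≈ 0.2887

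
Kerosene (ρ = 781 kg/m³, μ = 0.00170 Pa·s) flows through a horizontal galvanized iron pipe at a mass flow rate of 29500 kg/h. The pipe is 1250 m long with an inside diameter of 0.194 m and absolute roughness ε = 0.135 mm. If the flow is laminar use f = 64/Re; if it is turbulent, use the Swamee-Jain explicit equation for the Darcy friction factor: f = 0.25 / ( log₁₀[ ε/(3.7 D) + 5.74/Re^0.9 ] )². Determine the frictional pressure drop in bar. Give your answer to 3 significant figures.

ΔP ≈ 0.0796 bar

ṁ = 29500 kg/h = 29500/3600 = 8.194 kg/s.
A = πD²/4 = π(0.194)²/4 = 0.02956 m²; mean velocity V = ṁ/(ρA) = 8.194/(781 · 0.02956) = 0.355 m/s.
Reynolds number Re = ρVD/μ = 781 · 0.355 · 0.194 / 0.0017 = 3.164e+04.
Re > 4000 → turbulent. Relative roughness ε/D = 0.000135/0.194 = 0.000696. Swamee-Jain: f = 0.25/(log₁₀[0.000696/3.7 + 5.74/3.164e+04^0.9])² = 0.25/(log₁₀[0.000188 + 0.000511])² = 0.25/(-3.155)² = 0.02511.
Darcy-Weisbach: ΔP = f(L/D)(ρV²/2) = 0.02511·(1250/0.194)·(781·0.355²/2) = 0.02511·6443·49.2 = 7961 Pa.
ΔP = 7961 Pa = 0.0796 bar.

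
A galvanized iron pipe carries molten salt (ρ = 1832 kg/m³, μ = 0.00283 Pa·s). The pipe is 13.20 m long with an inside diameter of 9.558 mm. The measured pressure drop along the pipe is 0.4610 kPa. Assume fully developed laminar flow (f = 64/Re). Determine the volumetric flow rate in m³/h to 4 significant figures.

Q ≈ 0.009100 m³/h

For laminar flow, f = 64/Re with Re = ρVD/μ, so Darcy-Weisbach reduces to ΔP = 32μLV/D². Solving for V: V = ΔP·D²/(32μL) = 461·(0.009558)²/(32·0.00283·13.2) = 0.03523 m/s.
Check: Re = ρVD/μ = 1832·0.03523·0.009558/0.00283 = 218 < 2300, so the laminar assumption holds.
Q = V·A = 0.03523·(π/4·0.009558²) = 2.528e-06 m³/s = 0.009100 m³/h.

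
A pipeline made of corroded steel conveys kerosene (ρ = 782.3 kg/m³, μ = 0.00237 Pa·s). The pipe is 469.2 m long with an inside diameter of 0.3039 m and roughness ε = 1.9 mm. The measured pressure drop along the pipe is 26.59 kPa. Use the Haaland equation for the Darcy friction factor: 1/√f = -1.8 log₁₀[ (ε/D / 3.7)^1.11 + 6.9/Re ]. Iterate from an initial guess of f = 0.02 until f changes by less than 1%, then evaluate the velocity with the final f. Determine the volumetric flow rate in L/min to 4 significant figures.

Rearranging Darcy-Weisbach: V = √(2·ΔP·D/(f·L·ρ)). With ε/D = 0.0019/0.3039 = 0.00625, iterate starting from f = 0.02:
  f = 0.02 → V = √(2·2.659e+04·0.3039/(0.02·469.2·782.3)) = 1.484 m/s; Re = ρVD/μ = 1.488e+05; f → 0.0331
  f = 0.0331 → V = 1.153 m/s; Re = 1.157e+05; f → 0.03324
Converged (Δf/f < 1%). With the final f = 0.03324: V = √(2·2.659e+04·0.3039/(0.03324·469.2·782.3)) = 1.151 m/s.
Q = V·A = 1.151·(π/4·0.3039²) = 0.08348 m³/s = 5009 L/min.

Q ≈ 5009 L/min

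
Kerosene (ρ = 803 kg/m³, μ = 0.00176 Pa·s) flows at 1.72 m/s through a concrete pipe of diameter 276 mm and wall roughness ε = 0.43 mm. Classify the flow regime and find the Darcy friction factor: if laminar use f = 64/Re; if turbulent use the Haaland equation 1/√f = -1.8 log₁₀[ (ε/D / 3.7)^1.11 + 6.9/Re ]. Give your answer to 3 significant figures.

f ≈ 0.0228

Re = ρVD/μ = 803·1.72·0.276/0.00176 = 2.166e+05.
Re > 4000 → turbulent. ε/D = 0.00043/0.276 = 0.00156; Haaland: 1/√f = -1.8 log₁₀[0.000179 + 3.19e-05] = 6.617, so f = 0.02284.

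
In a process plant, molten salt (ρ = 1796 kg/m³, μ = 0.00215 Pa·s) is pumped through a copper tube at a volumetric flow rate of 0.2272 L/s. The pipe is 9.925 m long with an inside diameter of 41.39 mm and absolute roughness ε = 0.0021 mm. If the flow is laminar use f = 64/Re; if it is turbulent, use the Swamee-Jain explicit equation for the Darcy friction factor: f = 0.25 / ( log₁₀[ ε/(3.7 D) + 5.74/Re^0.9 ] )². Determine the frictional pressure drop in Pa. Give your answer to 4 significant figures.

Q = 0.2272 L/s = 0.2272/1000 = 0.0002272 m³/s.
Cross-sectional area A = πD²/4 = π(0.04139)²/4 = 0.001345 m²; mean velocity V = Q/A = 0.0002272/0.001345 = 0.1689 m/s.
Reynolds number Re = ρVD/μ = 1796 · 0.1689 · 0.04139 / 0.00215 = 5838.
Re > 4000 → turbulent. Relative roughness ε/D = 2.1e-06/0.04139 = 5.07e-05. Swamee-Jain: f = 0.25/(log₁₀[5.07e-05/3.7 + 5.74/5838^0.9])² = 0.25/(log₁₀[1.37e-05 + 0.00234])² = 0.25/(-2.628)² = 0.03619.
Darcy-Weisbach: ΔP = f(L/D)(ρV²/2) = 0.03619·(9.925/0.04139)·(1796·0.1689²/2) = 0.03619·239.8·25.61 = 222.2 Pa.

ΔP ≈ 222.2 Pa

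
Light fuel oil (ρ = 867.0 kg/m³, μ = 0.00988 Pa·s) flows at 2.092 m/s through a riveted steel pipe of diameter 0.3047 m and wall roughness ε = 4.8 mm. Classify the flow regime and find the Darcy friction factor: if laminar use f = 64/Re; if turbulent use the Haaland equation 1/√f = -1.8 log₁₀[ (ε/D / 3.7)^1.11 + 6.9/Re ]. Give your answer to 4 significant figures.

f ≈ 0.04533

Re = ρVD/μ = 867·2.092·0.3047/0.00988 = 5.594e+04.
Re > 4000 → turbulent. ε/D = 0.0048/0.3047 = 0.0158; Haaland: 1/√f = -1.8 log₁₀[0.00234 + 0.000123] = 4.697, so f = 0.04533.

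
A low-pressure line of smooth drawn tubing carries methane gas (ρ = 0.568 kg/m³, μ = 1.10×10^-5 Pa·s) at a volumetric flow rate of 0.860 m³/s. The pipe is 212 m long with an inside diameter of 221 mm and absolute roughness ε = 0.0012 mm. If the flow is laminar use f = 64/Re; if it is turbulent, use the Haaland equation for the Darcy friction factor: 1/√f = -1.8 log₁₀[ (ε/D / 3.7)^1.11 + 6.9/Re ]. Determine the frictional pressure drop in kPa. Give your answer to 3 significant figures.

ΔP ≈ 2.03 kPa

Cross-sectional area A = πD²/4 = π(0.221)²/4 = 0.03836 m²; mean velocity V = Q/A = 0.86/0.03836 = 22.42 m/s.
Reynolds number Re = ρVD/μ = 0.568 · 22.42 · 0.221 / 1.1e-05 = 2.558e+05.
Re > 4000 → turbulent. Relative roughness ε/D = 1.2e-06/0.221 = 5.43e-06. Haaland: 1/√f = -1.8 log₁₀[(5.43e-06/3.7)^1.11 + 6.9/2.558e+05] = -1.8 log₁₀[3.35e-07 + 2.7e-05] = 8.215, so f = 0.01482.
Darcy-Weisbach: ΔP = f(L/D)(ρV²/2) = 0.01482·(212/0.221)·(0.568·22.42²/2) = 0.01482·959.3·142.7 = 2029 Pa.
ΔP = 2029 Pa = 2.03 kPa.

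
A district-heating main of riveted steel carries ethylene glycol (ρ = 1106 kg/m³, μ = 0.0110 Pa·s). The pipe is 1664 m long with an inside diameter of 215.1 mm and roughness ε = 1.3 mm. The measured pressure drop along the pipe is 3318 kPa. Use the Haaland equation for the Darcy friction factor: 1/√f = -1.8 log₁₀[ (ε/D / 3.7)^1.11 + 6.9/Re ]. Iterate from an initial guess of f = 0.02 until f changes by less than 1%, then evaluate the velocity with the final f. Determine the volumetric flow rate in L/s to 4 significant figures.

Rearranging Darcy-Weisbach: V = √(2·ΔP·D/(f·L·ρ)). With ε/D = 0.0013/0.2151 = 0.00604, iterate starting from f = 0.02:
  f = 0.02 → V = √(2·3.318e+06·0.2151/(0.02·1664·1106)) = 6.227 m/s; Re = ρVD/μ = 1.347e+05; f → 0.03282
  f = 0.03282 → V = 4.861 m/s; Re = 1.051e+05; f → 0.03297
Converged (Δf/f < 1%). With the final f = 0.03297: V = √(2·3.318e+06·0.2151/(0.03297·1664·1106)) = 4.85 m/s.
Q = V·A = 4.85·(π/4·0.2151²) = 0.1762 m³/s = 176.2 L/s.

Q ≈ 176.2 L/s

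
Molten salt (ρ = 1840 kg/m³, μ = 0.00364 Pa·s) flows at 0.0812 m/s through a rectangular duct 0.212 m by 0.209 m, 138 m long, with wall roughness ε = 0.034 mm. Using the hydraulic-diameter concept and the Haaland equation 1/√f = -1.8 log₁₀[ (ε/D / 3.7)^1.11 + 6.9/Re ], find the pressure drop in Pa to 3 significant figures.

ΔP ≈ 129 Pa

Hydraulic diameter D_h = 4A/P = 4·(0.212·0.209)/(2·(0.212+0.209)) = 0.1772/0.842 = 0.2105 m.
Re = ρVD_h/μ = 1840·0.0812·0.2105/0.00364 = 8640.
ε/D_h = 3.4e-05/0.2105 = 0.000162; Haaland gives 1/√f = -1.8 log₁₀[1.45e-05+0.000799] = 5.562, so f = 0.03233.
ΔP = f(L/D_h)(ρV²/2) = 0.03233·138/0.2105·6.066 = 128.6 Pa.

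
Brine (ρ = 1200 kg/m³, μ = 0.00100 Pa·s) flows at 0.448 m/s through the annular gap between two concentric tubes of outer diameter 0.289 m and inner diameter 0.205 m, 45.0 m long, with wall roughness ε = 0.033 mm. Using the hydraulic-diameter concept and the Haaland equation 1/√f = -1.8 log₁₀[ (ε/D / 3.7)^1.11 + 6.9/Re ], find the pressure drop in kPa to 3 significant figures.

Hydraulic diameter D_h = 4A/P = D_o - D_i = 0.289 - 0.205 = 0.084 m.
Re = ρVD_h/μ = 1200·0.448·0.084/0.001 = 4.516e+04.
ε/D_h = 3.3e-05/0.084 = 0.000393; Haaland gives 1/√f = -1.8 log₁₀[3.88e-05+0.000153] = 6.692, so f = 0.02233.
ΔP = f(L/D_h)(ρV²/2) = 0.02233·45/0.084·120.4 = 1441 Pa.
ΔP = 1.44 kPa.

ΔP ≈ 1.44 kPa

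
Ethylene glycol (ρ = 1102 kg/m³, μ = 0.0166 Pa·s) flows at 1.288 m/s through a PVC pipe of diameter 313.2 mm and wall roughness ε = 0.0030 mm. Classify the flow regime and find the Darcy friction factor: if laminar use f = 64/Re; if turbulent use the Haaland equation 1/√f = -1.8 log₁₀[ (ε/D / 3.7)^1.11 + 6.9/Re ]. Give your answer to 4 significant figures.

f ≈ 0.02398

Re = ρVD/μ = 1102·1.288·0.3132/0.0166 = 2.678e+04.
Re > 4000 → turbulent. ε/D = 3e-06/0.3132 = 9.58e-06; Haaland: 1/√f = -1.8 log₁₀[6.29e-07 + 0.000258] = 6.458, so f = 0.02398.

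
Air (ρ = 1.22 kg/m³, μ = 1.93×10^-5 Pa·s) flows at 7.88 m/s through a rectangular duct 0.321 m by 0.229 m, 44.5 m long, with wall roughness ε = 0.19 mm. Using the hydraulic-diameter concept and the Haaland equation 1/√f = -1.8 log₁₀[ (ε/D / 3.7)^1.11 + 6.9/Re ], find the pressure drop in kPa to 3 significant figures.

Hydraulic diameter D_h = 4A/P = 4·(0.321·0.229)/(2·(0.321+0.229)) = 0.294/1.1 = 0.2673 m.
Re = ρVD_h/μ = 1.22·7.88·0.2673/1.93e-05 = 1.331e+05.
ε/D_h = 0.00019/0.2673 = 0.000711; Haaland gives 1/√f = -1.8 log₁₀[7.49e-05+5.18e-05] = 7.015, so f = 0.02032.
ΔP = f(L/D_h)(ρV²/2) = 0.02032·44.5/0.2673·37.88 = 128.2 Pa.
ΔP = 0.128 kPa.

ΔP ≈ 0.128 kPa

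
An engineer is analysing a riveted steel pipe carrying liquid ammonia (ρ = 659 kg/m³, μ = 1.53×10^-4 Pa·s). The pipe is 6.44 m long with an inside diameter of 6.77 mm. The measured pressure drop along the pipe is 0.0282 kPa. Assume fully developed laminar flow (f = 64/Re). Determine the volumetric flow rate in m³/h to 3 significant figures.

Q ≈ 0.00531 m³/h

For laminar flow, f = 64/Re with Re = ρVD/μ, so Darcy-Weisbach reduces to ΔP = 32μLV/D². Solving for V: V = ΔP·D²/(32μL) = 28.2·(0.00677)²/(32·0.000153·6.44) = 0.04099 m/s.
Check: Re = ρVD/μ = 659·0.04099·0.00677/0.000153 = 1195 < 2300, so the laminar assumption holds.
Q = V·A = 0.04099·(π/4·0.00677²) = 1.476e-06 m³/s = 0.00531 m³/h.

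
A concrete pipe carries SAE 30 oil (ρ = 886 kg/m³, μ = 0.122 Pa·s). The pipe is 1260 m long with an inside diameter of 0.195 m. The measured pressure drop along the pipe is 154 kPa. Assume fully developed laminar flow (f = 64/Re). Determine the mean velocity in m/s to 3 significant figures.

V ≈ 1.19 m/s

For laminar flow, f = 64/Re with Re = ρVD/μ, so Darcy-Weisbach reduces to ΔP = 32μLV/D². Solving for V: V = ΔP·D²/(32μL) = 1.54e+05·(0.195)²/(32·0.122·1260) = 1.19 m/s.
Check: Re = ρVD/μ = 886·1.19·0.195/0.122 = 1686 < 2300, so the laminar assumption holds.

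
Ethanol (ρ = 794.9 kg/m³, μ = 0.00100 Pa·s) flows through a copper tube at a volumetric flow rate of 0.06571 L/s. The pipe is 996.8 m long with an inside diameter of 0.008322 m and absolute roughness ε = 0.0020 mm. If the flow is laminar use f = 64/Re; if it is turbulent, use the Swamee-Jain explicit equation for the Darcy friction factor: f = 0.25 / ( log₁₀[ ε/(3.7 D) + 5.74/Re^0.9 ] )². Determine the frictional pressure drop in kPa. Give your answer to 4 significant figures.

ΔP ≈ 2317 kPa

Q = 0.06571 L/s = 0.06571/1000 = 6.571e-05 m³/s.
Cross-sectional area A = πD²/4 = π(0.008322)²/4 = 5.439e-05 m²; mean velocity V = Q/A = 6.571e-05/5.439e-05 = 1.208 m/s.
Reynolds number Re = ρVD/μ = 794.9 · 1.208 · 0.008322 / 0.001 = 7991.
Re > 4000 → turbulent. Relative roughness ε/D = 2e-06/0.008322 = 0.00024. Swamee-Jain: f = 0.25/(log₁₀[0.00024/3.7 + 5.74/7991^0.9])² = 0.25/(log₁₀[6.5e-05 + 0.00176])² = 0.25/(-2.738)² = 0.03335.
Darcy-Weisbach: ΔP = f(L/D)(ρV²/2) = 0.03335·(996.8/0.008322)·(794.9·1.208²/2) = 0.03335·1.198e+05·580 = 2.317e+06 Pa.
ΔP = 2.317e+06 Pa = 2317 kPa.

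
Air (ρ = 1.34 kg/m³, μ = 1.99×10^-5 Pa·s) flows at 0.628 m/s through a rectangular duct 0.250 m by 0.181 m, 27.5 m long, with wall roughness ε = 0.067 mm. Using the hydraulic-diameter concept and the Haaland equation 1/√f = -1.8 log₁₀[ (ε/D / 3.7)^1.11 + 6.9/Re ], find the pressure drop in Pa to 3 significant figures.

Hydraulic diameter D_h = 4A/P = 4·(0.25·0.181)/(2·(0.25+0.181)) = 0.181/0.862 = 0.21 m.
Re = ρVD_h/μ = 1.34·0.628·0.21/1.99e-05 = 8879.
ε/D_h = 6.7e-05/0.21 = 0.000319; Haaland gives 1/√f = -1.8 log₁₀[3.08e-05+0.000777] = 5.567, so f = 0.03227.
ΔP = f(L/D_h)(ρV²/2) = 0.03227·27.5/0.21·0.2642 = 1.117 Pa.

ΔP ≈ 1.12 Pa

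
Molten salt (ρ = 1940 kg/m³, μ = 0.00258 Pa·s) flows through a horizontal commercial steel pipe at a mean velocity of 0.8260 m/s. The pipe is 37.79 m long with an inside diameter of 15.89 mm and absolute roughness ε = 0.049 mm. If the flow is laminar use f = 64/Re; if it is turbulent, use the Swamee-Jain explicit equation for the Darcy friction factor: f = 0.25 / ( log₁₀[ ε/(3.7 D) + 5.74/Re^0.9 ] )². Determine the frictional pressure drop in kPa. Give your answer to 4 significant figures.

ΔP ≈ 56.47 kPa

Reynolds number Re = ρVD/μ = 1940 · 0.826 · 0.01589 / 0.00258 = 9869.
Re > 4000 → turbulent. Relative roughness ε/D = 4.9e-05/0.01589 = 0.00308. Swamee-Jain: f = 0.25/(log₁₀[0.00308/3.7 + 5.74/9869^0.9])² = 0.25/(log₁₀[0.000833 + 0.00146])² = 0.25/(-2.64)² = 0.03588.
Darcy-Weisbach: ΔP = f(L/D)(ρV²/2) = 0.03588·(37.79/0.01589)·(1940·0.826²/2) = 0.03588·2378·661.8 = 5.647e+04 Pa.
ΔP = 5.647e+04 Pa = 56.47 kPa.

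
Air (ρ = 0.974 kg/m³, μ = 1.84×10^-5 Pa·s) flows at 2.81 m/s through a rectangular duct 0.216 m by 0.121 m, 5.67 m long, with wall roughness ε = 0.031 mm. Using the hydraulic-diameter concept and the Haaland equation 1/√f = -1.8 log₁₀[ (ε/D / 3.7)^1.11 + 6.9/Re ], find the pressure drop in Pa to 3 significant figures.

ΔP ≈ 3.54 Pa

Hydraulic diameter D_h = 4A/P = 4·(0.216·0.121)/(2·(0.216+0.121)) = 0.1045/0.674 = 0.1551 m.
Re = ρVD_h/μ = 0.974·2.81·0.1551/1.84e-05 = 2.307e+04.
ε/D_h = 3.1e-05/0.1551 = 0.0002; Haaland gives 1/√f = -1.8 log₁₀[1.83e-05+0.000299] = 6.297, so f = 0.02522.
ΔP = f(L/D_h)(ρV²/2) = 0.02522·5.67/0.1551·3.845 = 3.545 Pa.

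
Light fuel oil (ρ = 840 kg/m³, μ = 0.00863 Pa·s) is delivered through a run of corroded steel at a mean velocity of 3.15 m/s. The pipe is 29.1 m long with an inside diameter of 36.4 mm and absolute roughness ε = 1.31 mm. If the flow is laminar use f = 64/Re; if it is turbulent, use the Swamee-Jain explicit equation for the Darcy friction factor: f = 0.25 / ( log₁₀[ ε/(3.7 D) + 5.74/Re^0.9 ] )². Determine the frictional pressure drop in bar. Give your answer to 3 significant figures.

Reynolds number Re = ρVD/μ = 840 · 3.15 · 0.0364 / 0.00863 = 1.116e+04.
Re > 4000 → turbulent. Relative roughness ε/D = 0.00131/0.0364 = 0.036. Swamee-Jain: f = 0.25/(log₁₀[0.036/3.7 + 5.74/1.116e+04^0.9])² = 0.25/(log₁₀[0.00973 + 0.00131])² = 0.25/(-1.957)² = 0.06526.
Darcy-Weisbach: ΔP = f(L/D)(ρV²/2) = 0.06526·(29.1/0.0364)·(840·3.15²/2) = 0.06526·799.5·4167 = 2.174e+05 Pa.
ΔP = 2.174e+05 Pa = 2.17 bar.

ΔP ≈ 2.17 bar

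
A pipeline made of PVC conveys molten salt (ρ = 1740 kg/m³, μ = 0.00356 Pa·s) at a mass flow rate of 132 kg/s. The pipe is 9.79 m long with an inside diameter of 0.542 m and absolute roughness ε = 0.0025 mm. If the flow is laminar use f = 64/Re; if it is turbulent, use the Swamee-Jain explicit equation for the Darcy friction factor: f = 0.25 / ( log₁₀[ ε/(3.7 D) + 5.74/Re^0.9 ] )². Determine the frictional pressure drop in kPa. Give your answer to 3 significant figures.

A = πD²/4 = π(0.542)²/4 = 0.2307 m²; mean velocity V = ṁ/(ρA) = 132/(1740 · 0.2307) = 0.3288 m/s.
Reynolds number Re = ρVD/μ = 1740 · 0.3288 · 0.542 / 0.00356 = 8.71e+04.
Re > 4000 → turbulent. Relative roughness ε/D = 2.5e-06/0.542 = 4.61e-06. Swamee-Jain: f = 0.25/(log₁₀[4.61e-06/3.7 + 5.74/8.71e+04^0.9])² = 0.25/(log₁₀[1.25e-06 + 0.000206])² = 0.25/(-3.684)² = 0.01842.
Darcy-Weisbach: ΔP = f(L/D)(ρV²/2) = 0.01842·(9.79/0.542)·(1740·0.3288²/2) = 0.01842·18.06·94.06 = 31.29 Pa.
ΔP = 31.29 Pa = 0.0313 kPa.

ΔP ≈ 0.0313 kPa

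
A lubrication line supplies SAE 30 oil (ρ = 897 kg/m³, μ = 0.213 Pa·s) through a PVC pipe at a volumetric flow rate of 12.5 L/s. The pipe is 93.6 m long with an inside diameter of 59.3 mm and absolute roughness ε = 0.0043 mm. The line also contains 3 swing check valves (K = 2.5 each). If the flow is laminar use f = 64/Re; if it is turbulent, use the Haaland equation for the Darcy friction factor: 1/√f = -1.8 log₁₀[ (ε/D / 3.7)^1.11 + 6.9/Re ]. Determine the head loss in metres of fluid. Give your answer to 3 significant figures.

Q = 12.5 L/s = 12.5/1000 = 0.0125 m³/s.
Cross-sectional area A = πD²/4 = π(0.0593)²/4 = 0.002762 m²; mean velocity V = Q/A = 0.0125/0.002762 = 4.526 m/s.
Reynolds number Re = ρVD/μ = 897 · 4.526 · 0.0593 / 0.213 = 1130.
Re < 2300 → laminar flow, so f = 64/Re = 64/1130 = 0.05662 (the turbulent correlation is not needed).
Total minor-loss coefficient ΣK = 3·2.5 = 7.5.
ΔP = [f·L/D + ΣK]·(ρV²/2) = [0.05662·93.6/0.0593 + 7.5]·(897·4.526²/2) = [89.38 + 7.5]·9187 = 8.9e+05 Pa.
Head loss h_f = ΔP/(ρg) = 8.9e+05/(897·9.81) = 101 m.

h_f ≈ 101 m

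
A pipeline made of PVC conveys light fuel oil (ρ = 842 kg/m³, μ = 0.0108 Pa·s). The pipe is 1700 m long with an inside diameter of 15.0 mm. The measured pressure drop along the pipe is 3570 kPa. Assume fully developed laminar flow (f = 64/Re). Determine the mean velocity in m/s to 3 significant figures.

V ≈ 1.37 m/s

For laminar flow, f = 64/Re with Re = ρVD/μ, so Darcy-Weisbach reduces to ΔP = 32μLV/D². Solving for V: V = ΔP·D²/(32μL) = 3.57e+06·(0.015)²/(32·0.0108·1700) = 1.367 m/s.
Check: Re = ρVD/μ = 842·1.367·0.015/0.0108 = 1599 < 2300, so the laminar assumption holds.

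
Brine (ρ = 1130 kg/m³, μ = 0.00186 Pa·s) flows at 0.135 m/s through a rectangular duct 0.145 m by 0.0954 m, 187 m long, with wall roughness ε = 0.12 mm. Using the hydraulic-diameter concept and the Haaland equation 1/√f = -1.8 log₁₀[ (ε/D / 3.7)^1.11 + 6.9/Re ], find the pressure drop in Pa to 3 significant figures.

Hydraulic diameter D_h = 4A/P = 4·(0.145·0.0954)/(2·(0.145+0.0954)) = 0.05533/0.4808 = 0.1151 m.
Re = ρVD_h/μ = 1130·0.135·0.1151/0.00186 = 9439.
ε/D_h = 0.00012/0.1151 = 0.00104; Haaland gives 1/√f = -1.8 log₁₀[0.000115+0.000731] = 5.531, so f = 0.03269.
ΔP = f(L/D_h)(ρV²/2) = 0.03269·187/0.1151·10.3 = 546.9 Pa.

ΔP ≈ 547 Pa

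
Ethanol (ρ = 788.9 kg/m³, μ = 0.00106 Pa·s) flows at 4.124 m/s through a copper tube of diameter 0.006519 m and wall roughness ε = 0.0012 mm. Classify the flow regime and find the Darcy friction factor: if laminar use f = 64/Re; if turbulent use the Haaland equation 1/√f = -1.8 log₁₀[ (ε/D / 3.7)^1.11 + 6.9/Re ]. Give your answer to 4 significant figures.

Re = ρVD/μ = 788.9·4.124·0.006519/0.00106 = 2.001e+04.
Re > 4000 → turbulent. ε/D = 1.2e-06/0.006519 = 0.000184; Haaland: 1/√f = -1.8 log₁₀[1.67e-05 + 0.000345] = 6.195, so f = 0.02605.

f ≈ 0.02605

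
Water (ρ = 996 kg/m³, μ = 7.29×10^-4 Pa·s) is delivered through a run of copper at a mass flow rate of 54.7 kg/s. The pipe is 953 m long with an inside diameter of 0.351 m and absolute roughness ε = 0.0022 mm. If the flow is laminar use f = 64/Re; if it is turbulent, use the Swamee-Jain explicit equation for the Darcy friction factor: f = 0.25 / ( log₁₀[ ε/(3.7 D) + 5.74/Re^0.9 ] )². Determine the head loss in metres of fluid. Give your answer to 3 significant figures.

h_f ≈ 0.656 m

A = πD²/4 = π(0.351)²/4 = 0.09676 m²; mean velocity V = ṁ/(ρA) = 54.7/(996 · 0.09676) = 0.5676 m/s.
Reynolds number Re = ρVD/μ = 996 · 0.5676 · 0.351 / 0.000729 = 2.722e+05.
Re > 4000 → turbulent. Relative roughness ε/D = 2.2e-06/0.351 = 6.27e-06. Swamee-Jain: f = 0.25/(log₁₀[6.27e-06/3.7 + 5.74/2.722e+05^0.9])² = 0.25/(log₁₀[1.69e-06 + 7.37e-05])² = 0.25/(-4.123)² = 0.01471.
Darcy-Weisbach: ΔP = f(L/D)(ρV²/2) = 0.01471·(953/0.351)·(996·0.5676²/2) = 0.01471·2715·160.4 = 6407 Pa.
Head loss h_f = ΔP/(ρg) = 6407/(996·9.81) = 0.656 m.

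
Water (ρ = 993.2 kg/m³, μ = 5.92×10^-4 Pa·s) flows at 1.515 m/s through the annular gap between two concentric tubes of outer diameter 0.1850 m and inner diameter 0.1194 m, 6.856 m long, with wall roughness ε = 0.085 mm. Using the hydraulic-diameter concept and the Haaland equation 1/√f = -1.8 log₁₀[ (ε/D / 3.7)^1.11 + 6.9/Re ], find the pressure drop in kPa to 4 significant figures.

ΔP ≈ 2.646 kPa

Hydraulic diameter D_h = 4A/P = D_o - D_i = 0.185 - 0.1194 = 0.0656 m.
Re = ρVD_h/μ = 993.2·1.515·0.0656/0.000592 = 1.667e+05.
ε/D_h = 8.5e-05/0.0656 = 0.0013; Haaland gives 1/√f = -1.8 log₁₀[0.000146+4.14e-05] = 6.709, so f = 0.02221.
ΔP = f(L/D_h)(ρV²/2) = 0.02221·6.856/0.0656·1140 = 2646 Pa.
ΔP = 2.646 kPa.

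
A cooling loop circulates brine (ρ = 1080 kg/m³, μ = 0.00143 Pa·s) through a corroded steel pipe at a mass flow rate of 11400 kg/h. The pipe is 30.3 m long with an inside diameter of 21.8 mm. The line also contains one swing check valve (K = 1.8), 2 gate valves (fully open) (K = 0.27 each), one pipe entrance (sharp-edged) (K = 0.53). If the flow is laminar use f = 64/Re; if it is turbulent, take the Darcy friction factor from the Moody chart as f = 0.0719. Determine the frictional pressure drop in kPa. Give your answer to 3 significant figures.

ΔP ≈ 3430 kPa

ṁ = 11400 kg/h = 11400/3600 = 3.167 kg/s.
A = πD²/4 = π(0.0218)²/4 = 0.0003733 m²; mean velocity V = ṁ/(ρA) = 3.167/(1080 · 0.0003733) = 7.856 m/s.
Reynolds number Re = ρVD/μ = 1080 · 7.856 · 0.0218 / 0.00143 = 1.293e+05.
Re > 4000 → turbulent; use the Moody-chart value f = 0.0719.
Total minor-loss coefficient ΣK = 1·1.8 + 2·0.27 + 1·0.53 = 2.87.
ΔP = [f·L/D + ΣK]·(ρV²/2) = [0.0719·30.3/0.0218 + 2.87]·(1080·7.856²/2) = [99.93 + 2.87]·3.332e+04 = 3.426e+06 Pa.
ΔP = 3.426e+06 Pa = 3430 kPa.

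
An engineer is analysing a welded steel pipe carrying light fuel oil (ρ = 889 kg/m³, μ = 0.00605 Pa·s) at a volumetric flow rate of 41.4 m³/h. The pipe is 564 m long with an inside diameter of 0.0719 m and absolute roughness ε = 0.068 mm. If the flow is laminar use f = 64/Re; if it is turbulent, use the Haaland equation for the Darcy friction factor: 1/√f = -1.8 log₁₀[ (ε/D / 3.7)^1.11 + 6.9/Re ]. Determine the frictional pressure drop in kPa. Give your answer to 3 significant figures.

Q = 41.4 m³/h = 41.4/3600 = 0.0115 m³/s.
Cross-sectional area A = πD²/4 = π(0.0719)²/4 = 0.00406 m²; mean velocity V = Q/A = 0.0115/0.00406 = 2.832 m/s.
Reynolds number Re = ρVD/μ = 889 · 2.832 · 0.0719 / 0.00605 = 2.992e+04.
Re > 4000 → turbulent. Relative roughness ε/D = 6.8e-05/0.0719 = 0.000946. Haaland: 1/√f = -1.8 log₁₀[(0.000946/3.7)^1.11 + 6.9/2.992e+04] = -1.8 log₁₀[0.000103 + 0.000231] = 6.258, so f = 0.02553.
Darcy-Weisbach: ΔP = f(L/D)(ρV²/2) = 0.02553·(564/0.0719)·(889·2.832²/2) = 0.02553·7844·3566 = 7.141e+05 Pa.
ΔP = 7.141e+05 Pa = 714 kPa.

ΔP ≈ 714 kPa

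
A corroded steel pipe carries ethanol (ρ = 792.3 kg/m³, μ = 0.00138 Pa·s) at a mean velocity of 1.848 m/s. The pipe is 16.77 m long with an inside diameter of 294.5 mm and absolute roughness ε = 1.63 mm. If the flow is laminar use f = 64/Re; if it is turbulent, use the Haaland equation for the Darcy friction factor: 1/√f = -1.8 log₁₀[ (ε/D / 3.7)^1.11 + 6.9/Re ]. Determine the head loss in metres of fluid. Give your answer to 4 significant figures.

Reynolds number Re = ρVD/μ = 792.3 · 1.848 · 0.2945 / 0.00138 = 3.125e+05.
Re > 4000 → turbulent. Relative roughness ε/D = 0.00163/0.2945 = 0.00553. Haaland: 1/√f = -1.8 log₁₀[(0.00553/3.7)^1.11 + 6.9/3.125e+05] = -1.8 log₁₀[0.000731 + 2.21e-05] = 5.621, so f = 0.03165.
Darcy-Weisbach: ΔP = f(L/D)(ρV²/2) = 0.03165·(16.77/0.2945)·(792.3·1.848²/2) = 0.03165·56.94·1353 = 2438 Pa.
Head loss h_f = ΔP/(ρg) = 2438/(792.3·9.81) = 0.3137 m.

h_f ≈ 0.3137 m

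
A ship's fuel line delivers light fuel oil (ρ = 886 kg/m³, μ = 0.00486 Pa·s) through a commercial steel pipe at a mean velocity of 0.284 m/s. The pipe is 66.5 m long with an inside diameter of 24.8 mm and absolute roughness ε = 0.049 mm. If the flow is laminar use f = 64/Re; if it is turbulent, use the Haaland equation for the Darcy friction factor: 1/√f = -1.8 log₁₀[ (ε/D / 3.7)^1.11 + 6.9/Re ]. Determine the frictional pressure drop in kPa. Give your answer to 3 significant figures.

ΔP ≈ 4.78 kPa

Reynolds number Re = ρVD/μ = 886 · 0.284 · 0.0248 / 0.00486 = 1284.
Re < 2300 → laminar flow, so f = 64/Re = 64/1284 = 0.04984 (the turbulent correlation is not needed).
Darcy-Weisbach: ΔP = f(L/D)(ρV²/2) = 0.04984·(66.5/0.0248)·(886·0.284²/2) = 0.04984·2681·35.73 = 4776 Pa.
ΔP = 4776 Pa = 4.78 kPa.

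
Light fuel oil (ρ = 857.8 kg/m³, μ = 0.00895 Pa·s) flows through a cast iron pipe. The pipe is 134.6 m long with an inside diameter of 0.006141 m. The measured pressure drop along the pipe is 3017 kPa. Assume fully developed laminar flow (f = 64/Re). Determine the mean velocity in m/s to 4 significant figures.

V ≈ 2.951 m/s

For laminar flow, f = 64/Re with Re = ρVD/μ, so Darcy-Weisbach reduces to ΔP = 32μLV/D². Solving for V: V = ΔP·D²/(32μL) = 3.017e+06·(0.006141)²/(32·0.00895·134.6) = 2.951 m/s.
Check: Re = ρVD/μ = 857.8·2.951·0.006141/0.00895 = 1737 < 2300, so the laminar assumption holds.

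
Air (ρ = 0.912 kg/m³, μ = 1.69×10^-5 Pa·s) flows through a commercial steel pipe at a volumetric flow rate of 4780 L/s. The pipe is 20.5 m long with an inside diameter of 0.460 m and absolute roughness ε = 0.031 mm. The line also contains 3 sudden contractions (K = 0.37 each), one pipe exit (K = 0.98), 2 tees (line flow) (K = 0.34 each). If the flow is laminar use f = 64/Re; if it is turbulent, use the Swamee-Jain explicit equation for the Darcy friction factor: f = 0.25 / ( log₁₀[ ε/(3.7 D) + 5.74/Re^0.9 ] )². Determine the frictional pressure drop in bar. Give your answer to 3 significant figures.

ΔP ≈ 0.0127 bar

Q = 4780 L/s = 4780/1000 = 4.78 m³/s.
Cross-sectional area A = πD²/4 = π(0.46)²/4 = 0.1662 m²; mean velocity V = Q/A = 4.78/0.1662 = 28.76 m/s.
Reynolds number Re = ρVD/μ = 0.912 · 28.76 · 0.46 / 1.69e-05 = 7.14e+05.
Re > 4000 → turbulent. Relative roughness ε/D = 3.1e-05/0.46 = 6.74e-05. Swamee-Jain: f = 0.25/(log₁₀[6.74e-05/3.7 + 5.74/7.14e+05^0.9])² = 0.25/(log₁₀[1.82e-05 + 3.09e-05])² = 0.25/(-4.308)² = 0.01347.
Total minor-loss coefficient ΣK = 3·0.37 + 1·0.98 + 2·0.34 = 2.77.
ΔP = [f·L/D + ΣK]·(ρV²/2) = [0.01347·20.5/0.46 + 2.77]·(0.912·28.76²/2) = [0.6002 + 2.77]·377.2 = 1271 Pa.
ΔP = 1271 Pa = 0.0127 bar.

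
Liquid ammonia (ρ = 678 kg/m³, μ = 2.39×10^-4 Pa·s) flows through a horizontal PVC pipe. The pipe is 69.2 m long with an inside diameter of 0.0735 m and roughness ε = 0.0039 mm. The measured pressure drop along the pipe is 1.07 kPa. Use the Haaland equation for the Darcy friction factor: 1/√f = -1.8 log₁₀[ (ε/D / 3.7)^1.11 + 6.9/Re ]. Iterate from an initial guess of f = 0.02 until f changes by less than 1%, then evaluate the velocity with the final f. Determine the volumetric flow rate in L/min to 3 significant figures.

Q ≈ 108 L/min

Rearranging Darcy-Weisbach: V = √(2·ΔP·D/(f·L·ρ)). With ε/D = 3.9e-06/0.0735 = 5.31e-05, iterate starting from f = 0.02:
  f = 0.02 → V = √(2·1070·0.0735/(0.02·69.2·678)) = 0.4094 m/s; Re = ρVD/μ = 8.537e+04; f → 0.01863
  f = 0.01863 → V = 0.4242 m/s; Re = 8.845e+04; f → 0.0185
Converged (Δf/f < 1%). With the final f = 0.0185: V = √(2·1070·0.0735/(0.0185·69.2·678)) = 0.4257 m/s.
Q = V·A = 0.4257·(π/4·0.0735²) = 0.001806 m³/s = 108 L/min.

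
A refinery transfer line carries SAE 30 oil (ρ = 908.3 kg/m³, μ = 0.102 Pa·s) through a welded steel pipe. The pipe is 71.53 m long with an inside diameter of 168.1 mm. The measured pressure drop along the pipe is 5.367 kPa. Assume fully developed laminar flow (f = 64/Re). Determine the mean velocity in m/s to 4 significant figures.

For laminar flow, f = 64/Re with Re = ρVD/μ, so Darcy-Weisbach reduces to ΔP = 32μLV/D². Solving for V: V = ΔP·D²/(32μL) = 5367·(0.1681)²/(32·0.102·71.53) = 0.6496 m/s.
Check: Re = ρVD/μ = 908.3·0.6496·0.1681/0.102 = 972.4 < 2300, so the laminar assumption holds.

V ≈ 0.6496 m/s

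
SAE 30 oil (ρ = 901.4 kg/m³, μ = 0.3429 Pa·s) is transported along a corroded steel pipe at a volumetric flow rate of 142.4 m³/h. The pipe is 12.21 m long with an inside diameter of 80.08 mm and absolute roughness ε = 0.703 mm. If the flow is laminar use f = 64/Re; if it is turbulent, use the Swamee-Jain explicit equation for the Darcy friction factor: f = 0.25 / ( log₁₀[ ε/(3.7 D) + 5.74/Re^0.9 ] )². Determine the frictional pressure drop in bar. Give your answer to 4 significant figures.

ΔP ≈ 1.641 bar

Q = 142.4 m³/h = 142.4/3600 = 0.03956 m³/s.
Cross-sectional area A = πD²/4 = π(0.08008)²/4 = 0.005037 m²; mean velocity V = Q/A = 0.03956/0.005037 = 7.854 m/s.
Reynolds number Re = ρVD/μ = 901.4 · 7.854 · 0.08008 / 0.343 = 1653.
Re < 2300 → laminar flow, so f = 64/Re = 64/1653 = 0.03871 (the turbulent correlation is not needed).
Darcy-Weisbach: ΔP = f(L/D)(ρV²/2) = 0.03871·(12.21/0.08008)·(901.4·7.854²/2) = 0.03871·152.5·2.78e+04 = 1.641e+05 Pa.
ΔP = 1.641e+05 Pa = 1.641 bar.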